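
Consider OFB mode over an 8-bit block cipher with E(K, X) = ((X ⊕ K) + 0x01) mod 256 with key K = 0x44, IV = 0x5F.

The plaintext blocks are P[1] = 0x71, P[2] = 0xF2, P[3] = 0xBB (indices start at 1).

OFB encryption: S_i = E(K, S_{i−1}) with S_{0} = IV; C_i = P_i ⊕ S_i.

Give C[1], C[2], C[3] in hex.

C[1]: S = E(K, 0x5F) = 0x1C; 0x71 ⊕ 0x1C = 0x6D.
C[2]: S = E(K, 0x1C) = 0x59; 0xF2 ⊕ 0x59 = 0xAB.
C[3]: S = E(K, 0x59) = 0x1E; 0xBB ⊕ 0x1E = 0xA5.

C[1] = 0x6D, C[2] = 0xAB, C[3] = 0xA5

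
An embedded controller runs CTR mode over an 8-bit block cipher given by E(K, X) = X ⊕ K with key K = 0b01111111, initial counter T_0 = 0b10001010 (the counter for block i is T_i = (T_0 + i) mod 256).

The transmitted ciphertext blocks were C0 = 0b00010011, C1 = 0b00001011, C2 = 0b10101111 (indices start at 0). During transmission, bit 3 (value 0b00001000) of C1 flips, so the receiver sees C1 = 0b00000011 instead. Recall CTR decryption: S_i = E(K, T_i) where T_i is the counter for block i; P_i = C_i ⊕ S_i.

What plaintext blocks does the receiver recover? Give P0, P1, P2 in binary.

P0 = 0b11100110, P1 = 0b11110111, P2 = 0b01011100

Only C1 changed, to 0b00000011. In CTR, a change in C_i flips the same bit in P_i only; the keystream is unaffected. Decrypting the received ciphertext:
P0: T = 0b10001010, S = E(K, T) = 0b11110101; 0b00010011 ⊕ 0b11110101 = 0b11100110.
P1: T = 0b10001011, S = E(K, T) = 0b11110100; 0b00000011 ⊕ 0b11110100 = 0b11110111.
P2: T = 0b10001100, S = E(K, T) = 0b11110011; 0b10101111 ⊕ 0b11110011 = 0b01011100.
Blocks that differ from the original plaintext: P1.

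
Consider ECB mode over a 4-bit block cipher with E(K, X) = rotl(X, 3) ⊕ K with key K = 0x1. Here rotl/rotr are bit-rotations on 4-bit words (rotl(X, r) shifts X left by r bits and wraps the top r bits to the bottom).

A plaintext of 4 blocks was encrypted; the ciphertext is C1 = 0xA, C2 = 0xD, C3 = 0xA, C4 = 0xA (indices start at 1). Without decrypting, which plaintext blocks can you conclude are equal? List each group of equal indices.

P1 = P3 = P4

ECB encrypts each block independently with the same key, so equal ciphertext blocks imply equal plaintext blocks.
C1 = C3 = C4 = 0xA, so P1 = P3 = P4.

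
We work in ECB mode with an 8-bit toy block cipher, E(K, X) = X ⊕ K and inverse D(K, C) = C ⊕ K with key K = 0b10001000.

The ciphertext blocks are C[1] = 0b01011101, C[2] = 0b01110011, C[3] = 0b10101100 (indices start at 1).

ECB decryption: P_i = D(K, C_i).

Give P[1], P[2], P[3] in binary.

P[1] = 0b11010101, P[2] = 0b11111011, P[3] = 0b00100100

P[1]: D(K, 0b01011101) = 0b11010101.
P[2]: D(K, 0b01110011) = 0b11111011.
P[3]: D(K, 0b10101100) = 0b00100100.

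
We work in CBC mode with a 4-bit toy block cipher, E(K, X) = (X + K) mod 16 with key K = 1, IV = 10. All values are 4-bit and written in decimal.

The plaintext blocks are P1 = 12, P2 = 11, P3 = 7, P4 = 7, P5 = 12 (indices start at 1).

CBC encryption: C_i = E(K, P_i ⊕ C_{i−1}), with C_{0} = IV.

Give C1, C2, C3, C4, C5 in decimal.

C1: P1 ⊕ 10 = 6; E(K, 6) = 7.
C2: P2 ⊕ 7 = 12; E(K, 12) = 13.
C3: P3 ⊕ 13 = 10; E(K, 10) = 11.
C4: P4 ⊕ 11 = 12; E(K, 12) = 13.
C5: P5 ⊕ 13 = 1; E(K, 1) = 2.

C1 = 7, C2 = 13, C3 = 11, C4 = 13, C5 = 2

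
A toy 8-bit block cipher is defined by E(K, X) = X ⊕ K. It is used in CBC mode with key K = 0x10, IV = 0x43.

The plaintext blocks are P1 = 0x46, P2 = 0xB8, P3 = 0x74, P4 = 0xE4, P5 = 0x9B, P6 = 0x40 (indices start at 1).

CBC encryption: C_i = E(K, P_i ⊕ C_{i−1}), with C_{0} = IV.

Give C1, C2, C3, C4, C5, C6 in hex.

C1: P1 ⊕ 0x43 = 0x05; E(K, 0x05) = 0x15.
C2: P2 ⊕ 0x15 = 0xAD; E(K, 0xAD) = 0xBD.
C3: P3 ⊕ 0xBD = 0xC9; E(K, 0xC9) = 0xD9.
C4: P4 ⊕ 0xD9 = 0x3D; E(K, 0x3D) = 0x2D.
C5: P5 ⊕ 0x2D = 0xB6; E(K, 0xB6) = 0xA6.
C6: P6 ⊕ 0xA6 = 0xE6; E(K, 0xE6) = 0xF6.

C1 = 0x15, C2 = 0xBD, C3 = 0xD9, C4 = 0x2D, C5 = 0xA6, C6 = 0xF6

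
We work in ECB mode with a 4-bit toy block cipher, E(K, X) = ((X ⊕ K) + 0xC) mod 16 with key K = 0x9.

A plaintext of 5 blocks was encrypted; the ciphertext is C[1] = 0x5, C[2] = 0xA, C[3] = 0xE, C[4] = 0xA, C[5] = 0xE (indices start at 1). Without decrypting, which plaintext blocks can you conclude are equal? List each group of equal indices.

P[2] = P[4]; P[3] = P[5]

ECB encrypts each block independently with the same key, so equal ciphertext blocks imply equal plaintext blocks.
C[2] = C[4] = 0xA, so P[2] = P[4].
C[3] = C[5] = 0xE, so P[3] = P[5].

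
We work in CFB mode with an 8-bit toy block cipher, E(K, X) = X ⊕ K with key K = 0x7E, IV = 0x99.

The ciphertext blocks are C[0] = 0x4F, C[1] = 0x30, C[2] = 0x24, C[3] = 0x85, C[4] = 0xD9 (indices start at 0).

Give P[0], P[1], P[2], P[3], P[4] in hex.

CFB decryption: P_i = C_i ⊕ E(K, C_{i−1}), with C_{−1} = IV.
P[0]: E(K, 0x99) = 0xE7; 0x4F ⊕ 0xE7 = 0xA8.
P[1]: E(K, 0x4F) = 0x31; 0x30 ⊕ 0x31 = 0x01.
P[2]: E(K, 0x30) = 0x4E; 0x24 ⊕ 0x4E = 0x6A.
P[3]: E(K, 0x24) = 0x5A; 0x85 ⊕ 0x5A = 0xDF.
P[4]: E(K, 0x85) = 0xFB; 0xD9 ⊕ 0xFB = 0x22.

P[0] = 0xA8, P[1] = 0x01, P[2] = 0x6A, P[3] = 0xDF, P[4] = 0x22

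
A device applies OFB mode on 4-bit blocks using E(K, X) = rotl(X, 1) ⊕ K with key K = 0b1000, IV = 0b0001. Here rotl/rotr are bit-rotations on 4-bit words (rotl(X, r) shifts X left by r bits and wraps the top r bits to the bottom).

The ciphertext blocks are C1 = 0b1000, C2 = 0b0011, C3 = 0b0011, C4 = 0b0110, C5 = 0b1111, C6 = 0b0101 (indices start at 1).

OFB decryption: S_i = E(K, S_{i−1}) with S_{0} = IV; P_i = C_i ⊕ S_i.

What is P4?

P4 = 0b1000

P1: S = E(K, 0b0001) = 0b1010; 0b1000 ⊕ 0b1010 = 0b0010.
P2: S = E(K, 0b1010) = 0b1101; 0b0011 ⊕ 0b1101 = 0b1110.
P3: S = E(K, 0b1101) = 0b0011; 0b0011 ⊕ 0b0011 = 0b0000.
P4: S = E(K, 0b0011) = 0b1110; 0b0110 ⊕ 0b1110 = 0b1000.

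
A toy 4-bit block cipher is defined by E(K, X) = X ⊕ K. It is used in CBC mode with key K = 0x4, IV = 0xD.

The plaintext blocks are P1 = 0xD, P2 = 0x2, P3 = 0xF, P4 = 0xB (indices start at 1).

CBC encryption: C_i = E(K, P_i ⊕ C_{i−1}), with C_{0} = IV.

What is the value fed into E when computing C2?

C1: P1 ⊕ 0xD = 0x0; E(K, 0x0) = 0x4.
C2: P2 ⊕ 0x4 = 0x6; E(K, 0x6) = 0x2.
So the input to E for block 2 is 0x6.

0x6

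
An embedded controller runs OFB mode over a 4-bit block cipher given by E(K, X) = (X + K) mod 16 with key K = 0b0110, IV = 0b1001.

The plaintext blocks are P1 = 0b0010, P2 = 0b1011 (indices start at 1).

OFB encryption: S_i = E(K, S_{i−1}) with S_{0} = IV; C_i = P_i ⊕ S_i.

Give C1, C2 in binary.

C1 = 0b1101, C2 = 0b1110

C1: S = E(K, 0b1001) = 0b1111; 0b0010 ⊕ 0b1111 = 0b1101.
C2: S = E(K, 0b1111) = 0b0101; 0b1011 ⊕ 0b0101 = 0b1110.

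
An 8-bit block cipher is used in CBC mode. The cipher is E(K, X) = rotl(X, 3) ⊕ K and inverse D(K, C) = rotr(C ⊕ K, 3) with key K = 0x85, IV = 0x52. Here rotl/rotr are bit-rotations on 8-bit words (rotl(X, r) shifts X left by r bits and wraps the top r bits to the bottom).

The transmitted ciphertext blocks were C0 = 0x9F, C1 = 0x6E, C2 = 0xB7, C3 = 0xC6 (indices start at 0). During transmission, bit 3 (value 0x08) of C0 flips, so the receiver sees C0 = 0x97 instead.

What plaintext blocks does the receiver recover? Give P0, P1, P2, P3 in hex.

P0 = 0x10, P1 = 0xEA, P2 = 0x28, P3 = 0xDF

CBC decryption: P_i = D(K, C_i) ⊕ C_{i−1}, with C_{−1} = IV.
Only C0 changed, to 0x97. In CBC, a change in C_i garbles P_i and flips the same bit in P_{i+1}. Decrypting the received ciphertext:
P0: D(K, 0x97) = 0x42; 0x42 ⊕ 0x52 = 0x10.
P1: D(K, 0x6E) = 0x7D; 0x7D ⊕ 0x97 = 0xEA.
P2: D(K, 0xB7) = 0x46; 0x46 ⊕ 0x6E = 0x28.
P3: D(K, 0xC6) = 0x68; 0x68 ⊕ 0xB7 = 0xDF.
Blocks that differ from the original plaintext: P0, P1.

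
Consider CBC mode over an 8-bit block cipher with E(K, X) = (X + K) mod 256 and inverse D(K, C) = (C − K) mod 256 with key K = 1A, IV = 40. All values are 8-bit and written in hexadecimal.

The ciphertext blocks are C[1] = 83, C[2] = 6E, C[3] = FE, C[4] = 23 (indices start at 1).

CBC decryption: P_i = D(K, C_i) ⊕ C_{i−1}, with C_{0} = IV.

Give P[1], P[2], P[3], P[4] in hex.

P[1]: D(K, 83) = 69; 69 ⊕ 40 = 29.
P[2]: D(K, 6E) = 54; 54 ⊕ 83 = D7.
P[3]: D(K, FE) = E4; E4 ⊕ 6E = 8A.
P[4]: D(K, 23) = 09; 09 ⊕ FE = F7.

P[1] = 29, P[2] = D7, P[3] = 8A, P[4] = F7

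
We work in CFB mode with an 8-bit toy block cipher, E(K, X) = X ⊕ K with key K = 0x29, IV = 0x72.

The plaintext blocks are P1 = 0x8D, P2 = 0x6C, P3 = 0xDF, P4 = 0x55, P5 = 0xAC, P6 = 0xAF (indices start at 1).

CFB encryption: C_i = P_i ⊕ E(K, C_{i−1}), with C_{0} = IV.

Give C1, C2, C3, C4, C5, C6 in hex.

C1: E(K, 0x72) = 0x5B; 0x8D ⊕ 0x5B = 0xD6.
C2: E(K, 0xD6) = 0xFF; 0x6C ⊕ 0xFF = 0x93.
C3: E(K, 0x93) = 0xBA; 0xDF ⊕ 0xBA = 0x65.
C4: E(K, 0x65) = 0x4C; 0x55 ⊕ 0x4C = 0x19.
C5: E(K, 0x19) = 0x30; 0xAC ⊕ 0x30 = 0x9C.
C6: E(K, 0x9C) = 0xB5; 0xAF ⊕ 0xB5 = 0x1A.

C1 = 0xD6, C2 = 0x93, C3 = 0x65, C4 = 0x19, C5 = 0x9C, C6 = 0x1A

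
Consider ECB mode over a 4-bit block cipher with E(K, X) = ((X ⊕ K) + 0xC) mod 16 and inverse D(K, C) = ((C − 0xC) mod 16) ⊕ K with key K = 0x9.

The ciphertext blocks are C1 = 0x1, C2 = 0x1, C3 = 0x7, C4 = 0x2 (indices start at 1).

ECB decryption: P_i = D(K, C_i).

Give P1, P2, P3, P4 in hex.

P1: D(K, 0x1) = 0xC.
P2: D(K, 0x1) = 0xC.
P3: D(K, 0x7) = 0x2.
P4: D(K, 0x2) = 0xF.

P1 = 0xC, P2 = 0xC, P3 = 0x2, P4 = 0xF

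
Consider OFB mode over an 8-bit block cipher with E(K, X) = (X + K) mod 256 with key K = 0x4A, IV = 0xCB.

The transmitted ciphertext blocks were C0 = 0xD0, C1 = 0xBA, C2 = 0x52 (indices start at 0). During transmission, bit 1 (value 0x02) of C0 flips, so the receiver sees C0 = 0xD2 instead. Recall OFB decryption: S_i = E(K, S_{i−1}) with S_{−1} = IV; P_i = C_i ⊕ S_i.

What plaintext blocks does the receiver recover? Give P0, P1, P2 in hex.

Only C0 changed, to 0xD2. In OFB, a change in C_i flips the same bit in P_i only; the keystream is unaffected. Decrypting the received ciphertext:
P0: S = E(K, 0xCB) = 0x15; 0xD2 ⊕ 0x15 = 0xC7.
P1: S = E(K, 0x15) = 0x5F; 0xBA ⊕ 0x5F = 0xE5.
P2: S = E(K, 0x5F) = 0xA9; 0x52 ⊕ 0xA9 = 0xFB.
Blocks that differ from the original plaintext: P0.

P0 = 0xC7, P1 = 0xE5, P2 = 0xFB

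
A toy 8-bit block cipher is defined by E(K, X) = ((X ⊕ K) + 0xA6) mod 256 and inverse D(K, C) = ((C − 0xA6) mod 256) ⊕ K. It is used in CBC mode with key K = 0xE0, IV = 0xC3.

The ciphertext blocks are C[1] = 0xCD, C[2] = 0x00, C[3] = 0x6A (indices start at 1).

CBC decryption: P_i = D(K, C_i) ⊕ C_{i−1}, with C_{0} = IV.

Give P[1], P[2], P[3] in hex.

P[1] = 0x04, P[2] = 0x77, P[3] = 0x24

P[1]: D(K, 0xCD) = 0xC7; 0xC7 ⊕ 0xC3 = 0x04.
P[2]: D(K, 0x00) = 0xBA; 0xBA ⊕ 0xCD = 0x77.
P[3]: D(K, 0x6A) = 0x24; 0x24 ⊕ 0x00 = 0x24.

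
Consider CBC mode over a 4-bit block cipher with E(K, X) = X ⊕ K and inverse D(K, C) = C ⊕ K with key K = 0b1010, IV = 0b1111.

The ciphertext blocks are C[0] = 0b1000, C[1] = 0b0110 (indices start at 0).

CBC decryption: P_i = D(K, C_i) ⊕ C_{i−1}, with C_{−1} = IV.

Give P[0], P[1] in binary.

P[0]: D(K, 0b1000) = 0b0010; 0b0010 ⊕ 0b1111 = 0b1101.
P[1]: D(K, 0b0110) = 0b1100; 0b1100 ⊕ 0b1000 = 0b0100.

P[0] = 0b1101, P[1] = 0b0100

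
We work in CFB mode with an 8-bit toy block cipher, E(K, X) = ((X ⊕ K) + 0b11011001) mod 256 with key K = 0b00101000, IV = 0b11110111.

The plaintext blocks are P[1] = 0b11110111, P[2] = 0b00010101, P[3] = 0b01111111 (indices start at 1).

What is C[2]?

CFB encryption: C_i = P_i ⊕ E(K, C_{i−1}), with C_{0} = IV.
C[1]: E(K, 0b11110111) = 0b10111000; 0b11110111 ⊕ 0b10111000 = 0b01001111.
C[2]: E(K, 0b01001111) = 0b01000000; 0b00010101 ⊕ 0b01000000 = 0b01010101.

C[2] = 0b01010101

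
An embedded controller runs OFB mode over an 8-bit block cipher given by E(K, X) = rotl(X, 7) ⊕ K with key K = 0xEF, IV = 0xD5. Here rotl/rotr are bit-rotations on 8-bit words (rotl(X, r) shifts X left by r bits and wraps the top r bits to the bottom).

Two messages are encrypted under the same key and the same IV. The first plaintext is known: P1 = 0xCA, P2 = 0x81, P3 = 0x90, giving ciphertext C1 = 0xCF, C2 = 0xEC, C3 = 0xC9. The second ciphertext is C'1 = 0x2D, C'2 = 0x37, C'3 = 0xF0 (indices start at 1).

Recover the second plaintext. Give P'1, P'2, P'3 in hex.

In OFB with a reused IV, both messages share the same keystream S_i, so C_i ⊕ C'_i = P_i ⊕ P'_i and thus P'_i = P_i ⊕ C_i ⊕ C'_i.
P'1: 0xCA ⊕ 0xCF ⊕ 0x2D = 0x28.
P'2: 0x81 ⊕ 0xEC ⊕ 0x37 = 0x5A.
P'3: 0x90 ⊕ 0xC9 ⊕ 0xF0 = 0xA9.

P'1 = 0x28, P'2 = 0x5A, P'3 = 0xA9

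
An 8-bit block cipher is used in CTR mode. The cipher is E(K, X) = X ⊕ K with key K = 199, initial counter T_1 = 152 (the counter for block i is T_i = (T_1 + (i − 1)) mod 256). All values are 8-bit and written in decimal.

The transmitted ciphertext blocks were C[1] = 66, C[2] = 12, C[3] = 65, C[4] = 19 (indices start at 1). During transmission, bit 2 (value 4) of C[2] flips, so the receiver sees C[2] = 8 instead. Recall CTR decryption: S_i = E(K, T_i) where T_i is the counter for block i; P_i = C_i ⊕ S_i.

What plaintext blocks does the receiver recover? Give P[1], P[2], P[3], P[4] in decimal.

Only C[2] changed, to 8. In CTR, a change in C_i flips the same bit in P_i only; the keystream is unaffected. Decrypting the received ciphertext:
P[1]: T = 152, S = E(K, T) = 95; 66 ⊕ 95 = 29.
P[2]: T = 153, S = E(K, T) = 94; 8 ⊕ 94 = 86.
P[3]: T = 154, S = E(K, T) = 93; 65 ⊕ 93 = 28.
P[4]: T = 155, S = E(K, T) = 92; 19 ⊕ 92 = 79.
Blocks that differ from the original plaintext: P[2].

P[1] = 29, P[2] = 86, P[3] = 28, P[4] = 79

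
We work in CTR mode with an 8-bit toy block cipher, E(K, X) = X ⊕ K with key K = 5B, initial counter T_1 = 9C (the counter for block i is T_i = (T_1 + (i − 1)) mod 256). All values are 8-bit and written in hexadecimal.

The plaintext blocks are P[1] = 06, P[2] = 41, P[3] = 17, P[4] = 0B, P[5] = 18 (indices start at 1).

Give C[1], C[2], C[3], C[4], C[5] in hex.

CTR encryption: S_i = E(K, T_i) where T_i is the counter for block i; C_i = P_i ⊕ S_i.
C[1]: T = 9C, S = E(K, T) = C7; 06 ⊕ C7 = C1.
C[2]: T = 9D, S = E(K, T) = C6; 41 ⊕ C6 = 87.
C[3]: T = 9E, S = E(K, T) = C5; 17 ⊕ C5 = D2.
C[4]: T = 9F, S = E(K, T) = C4; 0B ⊕ C4 = CF.
C[5]: T = A0, S = E(K, T) = FB; 18 ⊕ FB = E3.

C[1] = C1, C[2] = 87, C[3] = D2, C[4] = CF, C[5] = E3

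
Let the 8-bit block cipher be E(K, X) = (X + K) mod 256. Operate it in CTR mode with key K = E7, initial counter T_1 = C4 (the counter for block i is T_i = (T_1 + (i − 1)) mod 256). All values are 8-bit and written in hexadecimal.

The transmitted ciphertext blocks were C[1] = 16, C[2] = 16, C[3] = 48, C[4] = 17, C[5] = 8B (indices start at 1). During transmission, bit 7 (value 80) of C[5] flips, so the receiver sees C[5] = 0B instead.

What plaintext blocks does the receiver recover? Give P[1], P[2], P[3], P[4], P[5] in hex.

P[1] = BD, P[2] = BA, P[3] = E5, P[4] = B9, P[5] = A4

CTR decryption: S_i = E(K, T_i) where T_i is the counter for block i; P_i = C_i ⊕ S_i.
Only C[5] changed, to 0B. In CTR, a change in C_i flips the same bit in P_i only; the keystream is unaffected. Decrypting the received ciphertext:
P[1]: T = C4, S = E(K, T) = AB; 16 ⊕ AB = BD.
P[2]: T = C5, S = E(K, T) = AC; 16 ⊕ AC = BA.
P[3]: T = C6, S = E(K, T) = AD; 48 ⊕ AD = E5.
P[4]: T = C7, S = E(K, T) = AE; 17 ⊕ AE = B9.
P[5]: T = C8, S = E(K, T) = AF; 0B ⊕ AF = A4.
Blocks that differ from the original plaintext: P[5].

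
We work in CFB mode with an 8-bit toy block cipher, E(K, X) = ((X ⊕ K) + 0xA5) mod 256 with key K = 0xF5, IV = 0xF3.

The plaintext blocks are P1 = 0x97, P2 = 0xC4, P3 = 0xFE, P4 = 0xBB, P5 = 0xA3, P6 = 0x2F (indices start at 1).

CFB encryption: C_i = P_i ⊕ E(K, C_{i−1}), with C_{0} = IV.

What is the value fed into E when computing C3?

C1: E(K, 0xF3) = 0xAB; 0x97 ⊕ 0xAB = 0x3C.
C2: E(K, 0x3C) = 0x6E; 0xC4 ⊕ 0x6E = 0xAA.
C3: E(K, 0xAA) = 0x04; 0xFE ⊕ 0x04 = 0xFA.
So the input to E for block 3 is 0xAA.

0xAA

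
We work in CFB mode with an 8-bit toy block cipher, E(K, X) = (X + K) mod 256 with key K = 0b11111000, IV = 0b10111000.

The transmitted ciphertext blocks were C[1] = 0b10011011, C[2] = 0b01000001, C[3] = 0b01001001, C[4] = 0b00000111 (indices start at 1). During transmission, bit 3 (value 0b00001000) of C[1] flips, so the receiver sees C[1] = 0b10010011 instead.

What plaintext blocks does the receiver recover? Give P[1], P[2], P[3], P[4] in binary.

P[1] = 0b00100011, P[2] = 0b11001010, P[3] = 0b01110000, P[4] = 0b01000110

CFB decryption: P_i = C_i ⊕ E(K, C_{i−1}), with C_{0} = IV.
Only C[1] changed, to 0b10010011. In CFB, a change in C_i flips the same bit in P_i and garbles P_{i+1}. Decrypting the received ciphertext:
P[1]: E(K, 0b10111000) = 0b10110000; 0b10010011 ⊕ 0b10110000 = 0b00100011.
P[2]: E(K, 0b10010011) = 0b10001011; 0b01000001 ⊕ 0b10001011 = 0b11001010.
P[3]: E(K, 0b01000001) = 0b00111001; 0b01001001 ⊕ 0b00111001 = 0b01110000.
P[4]: E(K, 0b01001001) = 0b01000001; 0b00000111 ⊕ 0b01000001 = 0b01000110.
Blocks that differ from the original plaintext: P[1], P[2].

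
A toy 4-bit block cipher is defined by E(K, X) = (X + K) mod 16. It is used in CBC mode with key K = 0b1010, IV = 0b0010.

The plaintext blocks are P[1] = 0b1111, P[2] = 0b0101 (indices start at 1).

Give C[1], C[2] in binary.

C[1] = 0b0111, C[2] = 0b1100

CBC encryption: C_i = E(K, P_i ⊕ C_{i−1}), with C_{0} = IV.
C[1]: P[1] ⊕ 0b0010 = 0b1101; E(K, 0b1101) = 0b0111.
C[2]: P[2] ⊕ 0b0111 = 0b0010; E(K, 0b0010) = 0b1100.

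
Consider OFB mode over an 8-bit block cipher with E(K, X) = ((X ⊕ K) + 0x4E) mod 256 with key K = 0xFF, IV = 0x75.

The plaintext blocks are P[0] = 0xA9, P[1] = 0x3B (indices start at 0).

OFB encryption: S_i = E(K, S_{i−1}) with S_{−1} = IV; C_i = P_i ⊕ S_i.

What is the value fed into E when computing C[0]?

C[0]: S = E(K, 0x75) = 0xD8; 0xA9 ⊕ 0xD8 = 0x71.
So the input to E for block [0] is 0x75.

0x75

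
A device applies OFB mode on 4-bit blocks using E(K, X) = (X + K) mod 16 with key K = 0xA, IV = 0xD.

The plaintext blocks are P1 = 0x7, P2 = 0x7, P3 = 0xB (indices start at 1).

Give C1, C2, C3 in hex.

C1 = 0x0, C2 = 0x6, C3 = 0x0

OFB encryption: S_i = E(K, S_{i−1}) with S_{0} = IV; C_i = P_i ⊕ S_i.
C1: S = E(K, 0xD) = 0x7; 0x7 ⊕ 0x7 = 0x0.
C2: S = E(K, 0x7) = 0x1; 0x7 ⊕ 0x1 = 0x6.
C3: S = E(K, 0x1) = 0xB; 0xB ⊕ 0xB = 0x0.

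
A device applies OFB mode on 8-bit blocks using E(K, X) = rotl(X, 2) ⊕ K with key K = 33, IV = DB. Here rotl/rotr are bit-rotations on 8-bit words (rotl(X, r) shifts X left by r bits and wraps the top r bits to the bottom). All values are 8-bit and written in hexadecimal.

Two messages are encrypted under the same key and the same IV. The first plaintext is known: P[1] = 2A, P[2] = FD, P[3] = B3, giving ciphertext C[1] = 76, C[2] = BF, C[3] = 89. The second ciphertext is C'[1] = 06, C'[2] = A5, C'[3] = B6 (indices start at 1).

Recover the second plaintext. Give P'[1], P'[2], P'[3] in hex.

P'[1] = 5A, P'[2] = E7, P'[3] = 8C

In OFB with a reused IV, both messages share the same keystream S_i, so C_i ⊕ C'_i = P_i ⊕ P'_i and thus P'_i = P_i ⊕ C_i ⊕ C'_i.
P'[1]: 2A ⊕ 76 ⊕ 06 = 5A.
P'[2]: FD ⊕ BF ⊕ A5 = E7.
P'[3]: B3 ⊕ 89 ⊕ B6 = 8C.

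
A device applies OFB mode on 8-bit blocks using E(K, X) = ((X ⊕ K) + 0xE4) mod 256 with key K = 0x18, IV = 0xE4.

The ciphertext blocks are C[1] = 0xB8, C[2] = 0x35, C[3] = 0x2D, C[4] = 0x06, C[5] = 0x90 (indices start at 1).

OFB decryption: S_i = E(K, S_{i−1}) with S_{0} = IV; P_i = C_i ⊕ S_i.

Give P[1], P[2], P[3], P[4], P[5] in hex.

P[1]: S = E(K, 0xE4) = 0xE0; 0xB8 ⊕ 0xE0 = 0x58.
P[2]: S = E(K, 0xE0) = 0xDC; 0x35 ⊕ 0xDC = 0xE9.
P[3]: S = E(K, 0xDC) = 0xA8; 0x2D ⊕ 0xA8 = 0x85.
P[4]: S = E(K, 0xA8) = 0x94; 0x06 ⊕ 0x94 = 0x92.
P[5]: S = E(K, 0x94) = 0x70; 0x90 ⊕ 0x70 = 0xE0.

P[1] = 0x58, P[2] = 0xE9, P[3] = 0x85, P[4] = 0x92, P[5] = 0xE0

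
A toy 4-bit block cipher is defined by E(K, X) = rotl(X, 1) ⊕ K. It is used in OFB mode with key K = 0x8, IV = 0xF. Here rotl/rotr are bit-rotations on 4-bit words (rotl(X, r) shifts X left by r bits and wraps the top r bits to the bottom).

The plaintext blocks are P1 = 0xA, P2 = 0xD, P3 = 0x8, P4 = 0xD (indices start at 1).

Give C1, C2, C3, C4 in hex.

C1 = 0xD, C2 = 0xB, C3 = 0xC, C4 = 0xD

OFB encryption: S_i = E(K, S_{i−1}) with S_{0} = IV; C_i = P_i ⊕ S_i.
C1: S = E(K, 0xF) = 0x7; 0xA ⊕ 0x7 = 0xD.
C2: S = E(K, 0x7) = 0x6; 0xD ⊕ 0x6 = 0xB.
C3: S = E(K, 0x6) = 0x4; 0x8 ⊕ 0x4 = 0xC.
C4: S = E(K, 0x4) = 0x0; 0xD ⊕ 0x0 = 0xD.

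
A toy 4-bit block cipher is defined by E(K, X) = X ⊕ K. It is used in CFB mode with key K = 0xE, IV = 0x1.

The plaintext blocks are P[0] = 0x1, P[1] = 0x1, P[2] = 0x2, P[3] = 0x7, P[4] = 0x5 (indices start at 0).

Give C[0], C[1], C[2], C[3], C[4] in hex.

CFB encryption: C_i = P_i ⊕ E(K, C_{i−1}), with C_{−1} = IV.
C[0]: E(K, 0x1) = 0xF; 0x1 ⊕ 0xF = 0xE.
C[1]: E(K, 0xE) = 0x0; 0x1 ⊕ 0x0 = 0x1.
C[2]: E(K, 0x1) = 0xF; 0x2 ⊕ 0xF = 0xD.
C[3]: E(K, 0xD) = 0x3; 0x7 ⊕ 0x3 = 0x4.
C[4]: E(K, 0x4) = 0xA; 0x5 ⊕ 0xA = 0xF.

C[0] = 0xE, C[1] = 0x1, C[2] = 0xD, C[3] = 0x4, C[4] = 0xF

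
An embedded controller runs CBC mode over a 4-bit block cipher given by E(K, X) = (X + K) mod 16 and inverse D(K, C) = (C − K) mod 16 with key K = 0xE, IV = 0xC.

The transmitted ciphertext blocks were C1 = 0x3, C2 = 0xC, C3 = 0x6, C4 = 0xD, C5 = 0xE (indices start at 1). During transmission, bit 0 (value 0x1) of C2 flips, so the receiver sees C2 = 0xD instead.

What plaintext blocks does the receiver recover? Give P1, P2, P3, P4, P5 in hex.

P1 = 0x9, P2 = 0xC, P3 = 0x5, P4 = 0x9, P5 = 0xD

CBC decryption: P_i = D(K, C_i) ⊕ C_{i−1}, with C_{0} = IV.
Only C2 changed, to 0xD. In CBC, a change in C_i garbles P_i and flips the same bit in P_{i+1}. Decrypting the received ciphertext:
P1: D(K, 0x3) = 0x5; 0x5 ⊕ 0xC = 0x9.
P2: D(K, 0xD) = 0xF; 0xF ⊕ 0x3 = 0xC.
P3: D(K, 0x6) = 0x8; 0x8 ⊕ 0xD = 0x5.
P4: D(K, 0xD) = 0xF; 0xF ⊕ 0x6 = 0x9.
P5: D(K, 0xE) = 0x0; 0x0 ⊕ 0xD = 0xD.
Blocks that differ from the original plaintext: P2, P3.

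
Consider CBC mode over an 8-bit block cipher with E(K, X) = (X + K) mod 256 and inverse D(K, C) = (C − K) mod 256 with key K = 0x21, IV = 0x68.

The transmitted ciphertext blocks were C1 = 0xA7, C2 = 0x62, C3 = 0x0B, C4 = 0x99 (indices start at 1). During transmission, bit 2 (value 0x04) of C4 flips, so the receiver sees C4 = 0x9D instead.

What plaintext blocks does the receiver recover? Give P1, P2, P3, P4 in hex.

P1 = 0xEE, P2 = 0xE6, P3 = 0x88, P4 = 0x77

CBC decryption: P_i = D(K, C_i) ⊕ C_{i−1}, with C_{0} = IV.
Only C4 changed, to 0x9D. In CBC, a change in C_i garbles P_i and flips the same bit in P_{i+1}. Decrypting the received ciphertext:
P1: D(K, 0xA7) = 0x86; 0x86 ⊕ 0x68 = 0xEE.
P2: D(K, 0x62) = 0x41; 0x41 ⊕ 0xA7 = 0xE6.
P3: D(K, 0x0B) = 0xEA; 0xEA ⊕ 0x62 = 0x88.
P4: D(K, 0x9D) = 0x7C; 0x7C ⊕ 0x0B = 0x77.
Blocks that differ from the original plaintext: P4.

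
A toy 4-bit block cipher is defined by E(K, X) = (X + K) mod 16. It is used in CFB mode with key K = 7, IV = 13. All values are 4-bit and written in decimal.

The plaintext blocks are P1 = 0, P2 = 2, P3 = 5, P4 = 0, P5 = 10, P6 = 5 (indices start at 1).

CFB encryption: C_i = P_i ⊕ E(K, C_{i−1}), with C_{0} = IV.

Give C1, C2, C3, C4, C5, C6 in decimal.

C1: E(K, 13) = 4; 0 ⊕ 4 = 4.
C2: E(K, 4) = 11; 2 ⊕ 11 = 9.
C3: E(K, 9) = 0; 5 ⊕ 0 = 5.
C4: E(K, 5) = 12; 0 ⊕ 12 = 12.
C5: E(K, 12) = 3; 10 ⊕ 3 = 9.
C6: E(K, 9) = 0; 5 ⊕ 0 = 5.

C1 = 4, C2 = 9, C3 = 5, C4 = 12, C5 = 9, C6 = 5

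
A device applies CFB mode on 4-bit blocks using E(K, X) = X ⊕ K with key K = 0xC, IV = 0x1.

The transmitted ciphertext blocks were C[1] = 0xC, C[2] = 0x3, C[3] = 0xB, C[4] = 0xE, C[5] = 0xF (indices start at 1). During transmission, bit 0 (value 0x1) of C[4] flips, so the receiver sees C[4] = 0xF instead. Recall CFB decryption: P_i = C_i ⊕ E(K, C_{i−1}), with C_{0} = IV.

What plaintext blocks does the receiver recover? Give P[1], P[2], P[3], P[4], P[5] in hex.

Only C[4] changed, to 0xF. In CFB, a change in C_i flips the same bit in P_i and garbles P_{i+1}. Decrypting the received ciphertext:
P[1]: E(K, 0x1) = 0xD; 0xC ⊕ 0xD = 0x1.
P[2]: E(K, 0xC) = 0x0; 0x3 ⊕ 0x0 = 0x3.
P[3]: E(K, 0x3) = 0xF; 0xB ⊕ 0xF = 0x4.
P[4]: E(K, 0xB) = 0x7; 0xF ⊕ 0x7 = 0x8.
P[5]: E(K, 0xF) = 0x3; 0xF ⊕ 0x3 = 0xC.
Blocks that differ from the original plaintext: P[4], P[5].

P[1] = 0x1, P[2] = 0x3, P[3] = 0x4, P[4] = 0x8, P[5] = 0xC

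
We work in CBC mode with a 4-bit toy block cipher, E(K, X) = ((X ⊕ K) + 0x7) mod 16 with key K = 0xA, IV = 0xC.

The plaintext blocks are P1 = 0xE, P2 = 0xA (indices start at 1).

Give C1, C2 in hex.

C1 = 0xF, C2 = 0x6

CBC encryption: C_i = E(K, P_i ⊕ C_{i−1}), with C_{0} = IV.
C1: P1 ⊕ 0xC = 0x2; E(K, 0x2) = 0xF.
C2: P2 ⊕ 0xF = 0x5; E(K, 0x5) = 0x6.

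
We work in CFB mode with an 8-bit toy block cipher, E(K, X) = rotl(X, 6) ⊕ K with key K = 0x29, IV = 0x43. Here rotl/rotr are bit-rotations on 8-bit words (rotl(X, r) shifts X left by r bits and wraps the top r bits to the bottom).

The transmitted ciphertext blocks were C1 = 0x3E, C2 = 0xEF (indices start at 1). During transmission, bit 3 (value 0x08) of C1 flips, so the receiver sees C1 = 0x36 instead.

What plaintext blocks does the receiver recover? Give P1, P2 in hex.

P1 = 0xCF, P2 = 0x4B

CFB decryption: P_i = C_i ⊕ E(K, C_{i−1}), with C_{0} = IV.
Only C1 changed, to 0x36. In CFB, a change in C_i flips the same bit in P_i and garbles P_{i+1}. Decrypting the received ciphertext:
P1: E(K, 0x43) = 0xF9; 0x36 ⊕ 0xF9 = 0xCF.
P2: E(K, 0x36) = 0xA4; 0xEF ⊕ 0xA4 = 0x4B.
Blocks that differ from the original plaintext: P1, P2.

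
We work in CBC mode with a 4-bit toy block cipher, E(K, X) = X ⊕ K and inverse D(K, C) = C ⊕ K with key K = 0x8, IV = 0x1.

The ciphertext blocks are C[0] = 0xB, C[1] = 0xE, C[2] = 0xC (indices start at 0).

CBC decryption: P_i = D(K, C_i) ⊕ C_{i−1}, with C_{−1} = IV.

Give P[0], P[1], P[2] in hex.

P[0]: D(K, 0xB) = 0x3; 0x3 ⊕ 0x1 = 0x2.
P[1]: D(K, 0xE) = 0x6; 0x6 ⊕ 0xB = 0xD.
P[2]: D(K, 0xC) = 0x4; 0x4 ⊕ 0xE = 0xA.

P[0] = 0x2, P[1] = 0xD, P[2] = 0xA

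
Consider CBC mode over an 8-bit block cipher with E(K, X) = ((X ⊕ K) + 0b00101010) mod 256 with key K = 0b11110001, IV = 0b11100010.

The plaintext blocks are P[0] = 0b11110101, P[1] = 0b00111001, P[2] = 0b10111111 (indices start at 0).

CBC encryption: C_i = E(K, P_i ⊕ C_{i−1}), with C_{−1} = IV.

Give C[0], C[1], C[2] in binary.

C[0] = 0b00010000, C[1] = 0b00000010, C[2] = 0b01110110

C[0]: P[0] ⊕ 0b11100010 = 0b00010111; E(K, 0b00010111) = 0b00010000.
C[1]: P[1] ⊕ 0b00010000 = 0b00101001; E(K, 0b00101001) = 0b00000010.
C[2]: P[2] ⊕ 0b00000010 = 0b10111101; E(K, 0b10111101) = 0b01110110.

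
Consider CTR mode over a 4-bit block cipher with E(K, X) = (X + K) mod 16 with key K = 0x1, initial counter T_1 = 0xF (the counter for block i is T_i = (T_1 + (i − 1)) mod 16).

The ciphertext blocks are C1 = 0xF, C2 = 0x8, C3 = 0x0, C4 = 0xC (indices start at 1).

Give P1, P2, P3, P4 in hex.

CTR decryption: S_i = E(K, T_i) where T_i is the counter for block i; P_i = C_i ⊕ S_i.
P1: T = 0xF, S = E(K, T) = 0x0; 0xF ⊕ 0x0 = 0xF.
P2: T = 0x0, S = E(K, T) = 0x1; 0x8 ⊕ 0x1 = 0x9.
P3: T = 0x1, S = E(K, T) = 0x2; 0x0 ⊕ 0x2 = 0x2.
P4: T = 0x2, S = E(K, T) = 0x3; 0xC ⊕ 0x3 = 0xF.

P1 = 0xF, P2 = 0x9, P3 = 0x2, P4 = 0xF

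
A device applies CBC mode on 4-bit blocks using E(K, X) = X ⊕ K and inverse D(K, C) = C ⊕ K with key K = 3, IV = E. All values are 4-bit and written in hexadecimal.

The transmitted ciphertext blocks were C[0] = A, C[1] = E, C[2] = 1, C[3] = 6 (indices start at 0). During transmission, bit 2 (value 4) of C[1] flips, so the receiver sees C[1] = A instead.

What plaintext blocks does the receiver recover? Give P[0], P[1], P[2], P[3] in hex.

CBC decryption: P_i = D(K, C_i) ⊕ C_{i−1}, with C_{−1} = IV.
Only C[1] changed, to A. In CBC, a change in C_i garbles P_i and flips the same bit in P_{i+1}. Decrypting the received ciphertext:
P[0]: D(K, A) = 9; 9 ⊕ E = 7.
P[1]: D(K, A) = 9; 9 ⊕ A = 3.
P[2]: D(K, 1) = 2; 2 ⊕ A = 8.
P[3]: D(K, 6) = 5; 5 ⊕ 1 = 4.
Blocks that differ from the original plaintext: P[1], P[2].

P[0] = 7, P[1] = 3, P[2] = 8, P[3] = 4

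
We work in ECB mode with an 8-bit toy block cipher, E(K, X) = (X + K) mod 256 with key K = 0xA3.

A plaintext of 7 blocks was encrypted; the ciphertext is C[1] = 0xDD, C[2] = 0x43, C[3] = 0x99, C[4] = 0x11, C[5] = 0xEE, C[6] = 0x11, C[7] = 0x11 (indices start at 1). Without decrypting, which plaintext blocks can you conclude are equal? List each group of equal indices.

ECB encrypts each block independently with the same key, so equal ciphertext blocks imply equal plaintext blocks.
C[4] = C[6] = C[7] = 0x11, so P[4] = P[6] = P[7].

P[4] = P[6] = P[7]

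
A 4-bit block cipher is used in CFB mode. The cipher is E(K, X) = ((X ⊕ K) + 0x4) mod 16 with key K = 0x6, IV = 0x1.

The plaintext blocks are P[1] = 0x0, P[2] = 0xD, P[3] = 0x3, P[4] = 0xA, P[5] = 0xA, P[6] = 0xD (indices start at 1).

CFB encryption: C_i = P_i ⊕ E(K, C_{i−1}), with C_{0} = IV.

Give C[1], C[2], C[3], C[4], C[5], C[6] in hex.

C[1]: E(K, 0x1) = 0xB; 0x0 ⊕ 0xB = 0xB.
C[2]: E(K, 0xB) = 0x1; 0xD ⊕ 0x1 = 0xC.
C[3]: E(K, 0xC) = 0xE; 0x3 ⊕ 0xE = 0xD.
C[4]: E(K, 0xD) = 0xF; 0xA ⊕ 0xF = 0x5.
C[5]: E(K, 0x5) = 0x7; 0xA ⊕ 0x7 = 0xD.
C[6]: E(K, 0xD) = 0xF; 0xD ⊕ 0xF = 0x2.

C[1] = 0xB, C[2] = 0xC, C[3] = 0xD, C[4] = 0x5, C[5] = 0xD, C[6] = 0x2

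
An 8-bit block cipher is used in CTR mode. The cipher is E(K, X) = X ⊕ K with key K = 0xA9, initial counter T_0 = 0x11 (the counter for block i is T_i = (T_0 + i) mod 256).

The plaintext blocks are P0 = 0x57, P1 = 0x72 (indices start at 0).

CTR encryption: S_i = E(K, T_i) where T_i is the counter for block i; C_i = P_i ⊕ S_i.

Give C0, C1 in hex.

C0: T = 0x11, S = E(K, T) = 0xB8; 0x57 ⊕ 0xB8 = 0xEF.
C1: T = 0x12, S = E(K, T) = 0xBB; 0x72 ⊕ 0xBB = 0xC9.

C0 = 0xEF, C1 = 0xC9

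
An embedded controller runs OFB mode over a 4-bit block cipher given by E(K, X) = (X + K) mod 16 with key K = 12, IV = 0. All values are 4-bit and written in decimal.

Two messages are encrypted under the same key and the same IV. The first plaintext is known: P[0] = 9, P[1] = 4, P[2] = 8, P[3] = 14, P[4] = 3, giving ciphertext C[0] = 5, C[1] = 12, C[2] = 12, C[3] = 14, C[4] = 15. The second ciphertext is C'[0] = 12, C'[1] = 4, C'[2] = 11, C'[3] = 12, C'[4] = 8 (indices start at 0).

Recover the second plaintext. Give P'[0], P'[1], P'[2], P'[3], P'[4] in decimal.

In OFB with a reused IV, both messages share the same keystream S_i, so C_i ⊕ C'_i = P_i ⊕ P'_i and thus P'_i = P_i ⊕ C_i ⊕ C'_i.
P'[0]: 9 ⊕ 5 ⊕ 12 = 0.
P'[1]: 4 ⊕ 12 ⊕ 4 = 12.
P'[2]: 8 ⊕ 12 ⊕ 11 = 15.
P'[3]: 14 ⊕ 14 ⊕ 12 = 12.
P'[4]: 3 ⊕ 15 ⊕ 8 = 4.

P'[0] = 0, P'[1] = 12, P'[2] = 15, P'[3] = 12, P'[4] = 4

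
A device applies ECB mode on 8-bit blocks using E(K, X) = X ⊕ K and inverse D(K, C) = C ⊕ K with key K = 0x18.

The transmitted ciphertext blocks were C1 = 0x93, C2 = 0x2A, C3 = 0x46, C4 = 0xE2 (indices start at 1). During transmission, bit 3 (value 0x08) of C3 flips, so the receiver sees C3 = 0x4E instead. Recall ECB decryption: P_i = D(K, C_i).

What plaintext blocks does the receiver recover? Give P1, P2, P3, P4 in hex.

Only C3 changed, to 0x4E. In ECB, a change in C_i affects only P_i. Decrypting the received ciphertext:
P1: D(K, 0x93) = 0x8B.
P2: D(K, 0x2A) = 0x32.
P3: D(K, 0x4E) = 0x56.
P4: D(K, 0xE2) = 0xFA.
Blocks that differ from the original plaintext: P3.

P1 = 0x8B, P2 = 0x32, P3 = 0x56, P4 = 0xFA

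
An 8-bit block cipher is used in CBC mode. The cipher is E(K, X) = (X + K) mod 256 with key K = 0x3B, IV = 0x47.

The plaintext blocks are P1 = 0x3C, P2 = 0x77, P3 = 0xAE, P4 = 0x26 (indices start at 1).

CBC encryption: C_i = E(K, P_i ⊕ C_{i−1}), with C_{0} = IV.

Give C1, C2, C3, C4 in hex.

C1: P1 ⊕ 0x47 = 0x7B; E(K, 0x7B) = 0xB6.
C2: P2 ⊕ 0xB6 = 0xC1; E(K, 0xC1) = 0xFC.
C3: P3 ⊕ 0xFC = 0x52; E(K, 0x52) = 0x8D.
C4: P4 ⊕ 0x8D = 0xAB; E(K, 0xAB) = 0xE6.

C1 = 0xB6, C2 = 0xFC, C3 = 0x8D, C4 = 0xE6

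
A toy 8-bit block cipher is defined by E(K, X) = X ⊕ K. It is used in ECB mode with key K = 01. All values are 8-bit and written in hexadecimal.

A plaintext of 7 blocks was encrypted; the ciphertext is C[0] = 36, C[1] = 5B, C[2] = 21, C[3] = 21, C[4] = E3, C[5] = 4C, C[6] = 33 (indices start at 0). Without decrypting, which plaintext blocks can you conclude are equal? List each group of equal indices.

ECB encrypts each block independently with the same key, so equal ciphertext blocks imply equal plaintext blocks.
C[2] = C[3] = 21, so P[2] = P[3].

P[2] = P[3]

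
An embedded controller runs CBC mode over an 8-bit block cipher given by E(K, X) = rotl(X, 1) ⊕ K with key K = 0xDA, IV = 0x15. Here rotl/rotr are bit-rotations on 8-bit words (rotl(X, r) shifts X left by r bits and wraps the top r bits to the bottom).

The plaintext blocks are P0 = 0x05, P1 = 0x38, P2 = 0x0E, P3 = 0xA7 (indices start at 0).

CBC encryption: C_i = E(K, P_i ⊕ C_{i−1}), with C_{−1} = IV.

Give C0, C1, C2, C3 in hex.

C0: P0 ⊕ 0x15 = 0x10; E(K, 0x10) = 0xFA.
C1: P1 ⊕ 0xFA = 0xC2; E(K, 0xC2) = 0x5F.
C2: P2 ⊕ 0x5F = 0x51; E(K, 0x51) = 0x78.
C3: P3 ⊕ 0x78 = 0xDF; E(K, 0xDF) = 0x65.

C0 = 0xFA, C1 = 0x5F, C2 = 0x78, C3 = 0x65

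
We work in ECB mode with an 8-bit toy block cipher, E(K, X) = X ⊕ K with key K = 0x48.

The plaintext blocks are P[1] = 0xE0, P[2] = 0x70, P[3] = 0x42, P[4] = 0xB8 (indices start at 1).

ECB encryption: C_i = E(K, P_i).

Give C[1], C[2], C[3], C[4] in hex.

C[1] = 0xA8, C[2] = 0x38, C[3] = 0x0A, C[4] = 0xF0

C[1]: E(K, 0xE0) = 0xA8.
C[2]: E(K, 0x70) = 0x38.
C[3]: E(K, 0x42) = 0x0A.
C[4]: E(K, 0xB8) = 0xF0.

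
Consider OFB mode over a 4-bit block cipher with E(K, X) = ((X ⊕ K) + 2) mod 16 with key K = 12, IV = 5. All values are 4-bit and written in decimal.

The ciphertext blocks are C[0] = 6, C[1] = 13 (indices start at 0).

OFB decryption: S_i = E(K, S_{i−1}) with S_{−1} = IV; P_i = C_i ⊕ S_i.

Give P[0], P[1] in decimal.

P[0] = 13, P[1] = 4

P[0]: S = E(K, 5) = 11; 6 ⊕ 11 = 13.
P[1]: S = E(K, 11) = 9; 13 ⊕ 9 = 4.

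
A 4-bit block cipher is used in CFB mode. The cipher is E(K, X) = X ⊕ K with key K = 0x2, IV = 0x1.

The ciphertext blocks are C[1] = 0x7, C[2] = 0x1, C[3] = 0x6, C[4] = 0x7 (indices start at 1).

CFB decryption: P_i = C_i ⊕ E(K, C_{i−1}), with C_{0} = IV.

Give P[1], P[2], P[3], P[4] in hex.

P[1]: E(K, 0x1) = 0x3; 0x7 ⊕ 0x3 = 0x4.
P[2]: E(K, 0x7) = 0x5; 0x1 ⊕ 0x5 = 0x4.
P[3]: E(K, 0x1) = 0x3; 0x6 ⊕ 0x3 = 0x5.
P[4]: E(K, 0x6) = 0x4; 0x7 ⊕ 0x4 = 0x3.

P[1] = 0x4, P[2] = 0x4, P[3] = 0x5, P[4] = 0x3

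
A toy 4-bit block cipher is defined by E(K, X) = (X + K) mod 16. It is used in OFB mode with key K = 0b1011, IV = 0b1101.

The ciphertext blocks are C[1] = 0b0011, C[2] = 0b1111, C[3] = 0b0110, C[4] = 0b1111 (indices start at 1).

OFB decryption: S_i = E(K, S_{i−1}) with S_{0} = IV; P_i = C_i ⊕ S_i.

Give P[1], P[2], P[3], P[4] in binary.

P[1] = 0b1011, P[2] = 0b1100, P[3] = 0b1000, P[4] = 0b0110

P[1]: S = E(K, 0b1101) = 0b1000; 0b0011 ⊕ 0b1000 = 0b1011.
P[2]: S = E(K, 0b1000) = 0b0011; 0b1111 ⊕ 0b0011 = 0b1100.
P[3]: S = E(K, 0b0011) = 0b1110; 0b0110 ⊕ 0b1110 = 0b1000.
P[4]: S = E(K, 0b1110) = 0b1001; 0b1111 ⊕ 0b1001 = 0b0110.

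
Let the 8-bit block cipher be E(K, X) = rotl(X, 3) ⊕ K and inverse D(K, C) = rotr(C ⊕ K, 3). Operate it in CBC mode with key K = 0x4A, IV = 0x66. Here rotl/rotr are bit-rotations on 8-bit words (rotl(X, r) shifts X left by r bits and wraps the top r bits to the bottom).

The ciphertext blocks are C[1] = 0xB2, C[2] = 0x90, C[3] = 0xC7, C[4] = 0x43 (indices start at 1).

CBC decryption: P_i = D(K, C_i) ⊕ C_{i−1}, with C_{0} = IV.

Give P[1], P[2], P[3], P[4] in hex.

P[1]: D(K, 0xB2) = 0x1F; 0x1F ⊕ 0x66 = 0x79.
P[2]: D(K, 0x90) = 0x5B; 0x5B ⊕ 0xB2 = 0xE9.
P[3]: D(K, 0xC7) = 0xB1; 0xB1 ⊕ 0x90 = 0x21.
P[4]: D(K, 0x43) = 0x21; 0x21 ⊕ 0xC7 = 0xE6.

P[1] = 0x79, P[2] = 0xE9, P[3] = 0x21, P[4] = 0xE6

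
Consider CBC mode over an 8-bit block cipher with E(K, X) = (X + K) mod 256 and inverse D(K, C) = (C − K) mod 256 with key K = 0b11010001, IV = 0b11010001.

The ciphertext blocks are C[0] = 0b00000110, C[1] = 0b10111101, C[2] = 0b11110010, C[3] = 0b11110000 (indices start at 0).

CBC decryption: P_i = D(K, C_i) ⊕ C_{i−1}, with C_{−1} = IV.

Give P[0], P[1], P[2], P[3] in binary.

P[0] = 0b11100100, P[1] = 0b11101010, P[2] = 0b10011100, P[3] = 0b11101101

P[0]: D(K, 0b00000110) = 0b00110101; 0b00110101 ⊕ 0b11010001 = 0b11100100.
P[1]: D(K, 0b10111101) = 0b11101100; 0b11101100 ⊕ 0b00000110 = 0b11101010.
P[2]: D(K, 0b11110010) = 0b00100001; 0b00100001 ⊕ 0b10111101 = 0b10011100.
P[3]: D(K, 0b11110000) = 0b00011111; 0b00011111 ⊕ 0b11110010 = 0b11101101.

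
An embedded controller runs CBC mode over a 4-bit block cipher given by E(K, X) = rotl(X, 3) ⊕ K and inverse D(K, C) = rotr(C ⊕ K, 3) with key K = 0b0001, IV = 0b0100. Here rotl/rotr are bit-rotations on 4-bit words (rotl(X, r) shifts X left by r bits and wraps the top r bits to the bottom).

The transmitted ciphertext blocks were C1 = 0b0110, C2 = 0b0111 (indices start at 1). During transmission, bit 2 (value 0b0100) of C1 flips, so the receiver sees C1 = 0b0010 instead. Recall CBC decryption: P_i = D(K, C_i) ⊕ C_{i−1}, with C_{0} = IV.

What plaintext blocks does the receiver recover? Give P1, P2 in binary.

Only C1 changed, to 0b0010. In CBC, a change in C_i garbles P_i and flips the same bit in P_{i+1}. Decrypting the received ciphertext:
P1: D(K, 0b0010) = 0b0110; 0b0110 ⊕ 0b0100 = 0b0010.
P2: D(K, 0b0111) = 0b1100; 0b1100 ⊕ 0b0010 = 0b1110.
Blocks that differ from the original plaintext: P1, P2.

P1 = 0b0010, P2 = 0b1110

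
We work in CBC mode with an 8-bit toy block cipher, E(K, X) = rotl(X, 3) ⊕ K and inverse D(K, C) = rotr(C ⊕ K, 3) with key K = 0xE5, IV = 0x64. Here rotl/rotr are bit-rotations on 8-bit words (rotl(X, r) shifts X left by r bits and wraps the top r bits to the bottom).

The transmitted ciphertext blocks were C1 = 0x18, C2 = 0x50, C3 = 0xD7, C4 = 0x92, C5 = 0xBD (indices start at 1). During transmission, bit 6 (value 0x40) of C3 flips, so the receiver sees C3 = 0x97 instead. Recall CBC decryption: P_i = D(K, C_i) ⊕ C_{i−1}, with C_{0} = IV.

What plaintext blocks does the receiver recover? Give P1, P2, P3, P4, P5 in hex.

Only C3 changed, to 0x97. In CBC, a change in C_i garbles P_i and flips the same bit in P_{i+1}. Decrypting the received ciphertext:
P1: D(K, 0x18) = 0xBF; 0xBF ⊕ 0x64 = 0xDB.
P2: D(K, 0x50) = 0xB6; 0xB6 ⊕ 0x18 = 0xAE.
P3: D(K, 0x97) = 0x4E; 0x4E ⊕ 0x50 = 0x1E.
P4: D(K, 0x92) = 0xEE; 0xEE ⊕ 0x97 = 0x79.
P5: D(K, 0xBD) = 0x0B; 0x0B ⊕ 0x92 = 0x99.
Blocks that differ from the original plaintext: P3, P4.

P1 = 0xDB, P2 = 0xAE, P3 = 0x1E, P4 = 0x79, P5 = 0x99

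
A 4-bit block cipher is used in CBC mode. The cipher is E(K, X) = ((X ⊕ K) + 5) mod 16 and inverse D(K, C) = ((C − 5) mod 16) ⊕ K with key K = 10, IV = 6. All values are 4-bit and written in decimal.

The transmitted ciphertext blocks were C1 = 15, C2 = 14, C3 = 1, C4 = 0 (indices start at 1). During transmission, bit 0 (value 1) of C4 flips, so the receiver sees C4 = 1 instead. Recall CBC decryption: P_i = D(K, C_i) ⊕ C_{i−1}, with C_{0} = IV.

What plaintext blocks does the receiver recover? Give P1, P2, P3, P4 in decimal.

Only C4 changed, to 1. In CBC, a change in C_i garbles P_i and flips the same bit in P_{i+1}. Decrypting the received ciphertext:
P1: D(K, 15) = 0; 0 ⊕ 6 = 6.
P2: D(K, 14) = 3; 3 ⊕ 15 = 12.
P3: D(K, 1) = 6; 6 ⊕ 14 = 8.
P4: D(K, 1) = 6; 6 ⊕ 1 = 7.
Blocks that differ from the original plaintext: P4.

P1 = 6, P2 = 12, P3 = 8, P4 = 7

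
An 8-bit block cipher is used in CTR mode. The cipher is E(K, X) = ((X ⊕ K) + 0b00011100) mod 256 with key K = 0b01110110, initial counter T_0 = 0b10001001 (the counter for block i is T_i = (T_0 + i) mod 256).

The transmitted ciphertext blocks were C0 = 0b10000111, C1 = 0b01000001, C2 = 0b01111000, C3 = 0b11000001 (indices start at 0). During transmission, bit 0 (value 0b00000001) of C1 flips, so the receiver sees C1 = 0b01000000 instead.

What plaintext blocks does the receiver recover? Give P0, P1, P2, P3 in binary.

CTR decryption: S_i = E(K, T_i) where T_i is the counter for block i; P_i = C_i ⊕ S_i.
Only C1 changed, to 0b01000000. In CTR, a change in C_i flips the same bit in P_i only; the keystream is unaffected. Decrypting the received ciphertext:
P0: T = 0b10001001, S = E(K, T) = 0b00011011; 0b10000111 ⊕ 0b00011011 = 0b10011100.
P1: T = 0b10001010, S = E(K, T) = 0b00011000; 0b01000000 ⊕ 0b00011000 = 0b01011000.
P2: T = 0b10001011, S = E(K, T) = 0b00011001; 0b01111000 ⊕ 0b00011001 = 0b01100001.
P3: T = 0b10001100, S = E(K, T) = 0b00010110; 0b11000001 ⊕ 0b00010110 = 0b11010111.
Blocks that differ from the original plaintext: P1.

P0 = 0b10011100, P1 = 0b01011000, P2 = 0b01100001, P3 = 0b11010111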